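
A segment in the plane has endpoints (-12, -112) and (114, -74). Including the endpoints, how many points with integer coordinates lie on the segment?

The number of lattice points on a segment between lattice points is gcd(|Δx|,|Δy|) + 1 = gcd(126,38) + 1 = 2 + 1 = 3.

3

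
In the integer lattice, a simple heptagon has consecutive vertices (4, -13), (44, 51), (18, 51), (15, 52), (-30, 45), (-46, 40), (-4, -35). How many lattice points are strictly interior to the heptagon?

3650

Using the shoelace formula, 2A = |[4·51 − 44·(-13)] + [44·51 − 18·51] + [18·52 − 15·51] + [15·45 − (-30)·52] + [(-30)·40 − (-46)·45] + [(-46)·(-35) − (-4)·40] + [(-4)·(-13) − 4·(-35)]| = 7340, so the area is 3670.
Summing gcd(|Δx|,|Δy|) over the edges gives the boundary count: gcd(40,64) + gcd(26,0) + gcd(3,1) + gcd(45,7) + gcd(16,5) + gcd(42,75) + gcd(8,22) = 8+26+1+1+1+3+2 = 42.
By Pick's theorem A = I + B/2 − 1, so I = 3670 − 42/2 + 1 = 3650.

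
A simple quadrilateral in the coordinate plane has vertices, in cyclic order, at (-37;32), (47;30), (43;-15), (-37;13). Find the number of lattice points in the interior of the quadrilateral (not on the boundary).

2642

Using the shoelace formula, 2A = |((-37)·30 − 47·32) + (47·(-15) − 43·30) + (43·13 − (-37)·(-15)) + ((-37)·32 − (-37)·13)| = 5308, so the area is 2654.
The number of boundary lattice points is Σ gcd(|Δx|,|Δy|) = gcd(84,2) + gcd(4,45) + gcd(80,28) + gcd(0,19) = 2+1+4+19 = 26.
By Pick's theorem A = I + B/2 − 1, so I = 2654 − 26/2 + 1 = 2642.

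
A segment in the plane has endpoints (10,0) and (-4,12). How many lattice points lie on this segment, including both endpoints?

3

The number of lattice points on a segment between lattice points is gcd(|Δx|,|Δy|) + 1 = gcd(14,12) + 1 = 2 + 1 = 3.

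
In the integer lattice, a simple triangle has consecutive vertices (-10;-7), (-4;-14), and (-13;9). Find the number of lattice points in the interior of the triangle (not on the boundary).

37

The shoelace formula gives twice the area as |((-10)·(-14) − (-4)·(-7)) + ((-4)·9 − (-13)·(-14)) + ((-13)·(-7) − (-10)·9)| = 75, so the area is 37.5.
Along each edge there are gcd(|Δx|,|Δy|)+1 lattice points, so counting each shared vertex once the boundary has gcd(6,7) + gcd(9,23) + gcd(3,16) = 1+1+1 = 3.
Pick's theorem gives I = A − B/2 + 1 = 37.5 − 3/2 + 1 = 37.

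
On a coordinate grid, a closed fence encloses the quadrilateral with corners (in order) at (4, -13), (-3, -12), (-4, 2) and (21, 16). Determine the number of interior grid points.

The shoelace formula gives twice the area as |[4·(-12) − (-3)·(-13)] + [(-3)·2 − (-4)·(-12)] + [(-4)·16 − 21·2] + [21·(-13) − 4·16]| = 584, so the area is 292.
Along each edge there are gcd(|Δx|,|Δy|)+1 lattice points, so counting each shared vertex once the boundary has gcd(7,1) + gcd(1,14) + gcd(25,14) + gcd(17,29) = 1+1+1+1 = 4.
Pick's theorem gives I = A − B/2 + 1 = 292 − 4/2 + 1 = 291.

291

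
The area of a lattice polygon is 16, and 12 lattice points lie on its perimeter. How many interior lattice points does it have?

Pick's theorem A = I + B/2 − 1 rearranges to I = A − B/2 + 1 = 16 − 12/2 + 1 = 11.

11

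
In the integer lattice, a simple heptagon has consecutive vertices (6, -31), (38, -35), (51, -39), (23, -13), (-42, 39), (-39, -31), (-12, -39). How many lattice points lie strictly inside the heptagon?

By the shoelace formula, twice the signed area is |(6·(-35) − 38·(-31)) + (38·(-39) − 51·(-35)) + (51·(-13) − 23·(-39)) + (23·39 − (-42)·(-13)) + ((-42)·(-31) − (-39)·39) + ((-39)·(-39) − (-12)·(-31)) + ((-12)·(-31) − 6·(-39))| = 6434, so the area is 3217.
Along each edge there are gcd(|Δx|,|Δy|)+1 lattice points, so counting each shared vertex once the boundary has gcd(32,4) + gcd(13,4) + gcd(28,26) + gcd(65,52) + gcd(3,70) + gcd(27,8) + gcd(18,8) = 4+1+2+13+1+1+2 = 24.
By Pick's theorem A = I + B/2 − 1, so I = 3217 − 24/2 + 1 = 3206.

3206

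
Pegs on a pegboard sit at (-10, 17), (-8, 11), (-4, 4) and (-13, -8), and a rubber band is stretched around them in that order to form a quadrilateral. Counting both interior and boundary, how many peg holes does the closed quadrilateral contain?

By the shoelace formula, twice the signed area is |((-10)·11 − (-8)·17) + ((-8)·4 − (-4)·11) + ((-4)·(-8) − (-13)·4) + ((-13)·17 − (-10)·(-8))| = 179, so the area is 179/2.
Summing gcd(|Δx|,|Δy|) over the edges gives the boundary count: gcd(2,6) + gcd(4,7) + gcd(9,12) + gcd(3,25) = 2+1+3+1 = 7.
Pick's theorem gives I = A − B/2 + 1 = 179/2 − 7/2 + 1 = 87, so the closed region contains I + B = 87 + 7 = 94 lattice points.

94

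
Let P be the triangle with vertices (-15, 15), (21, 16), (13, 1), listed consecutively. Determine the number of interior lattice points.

259

Using the shoelace formula, 2A = |((-15)·16 − 21·15) + (21·1 − 13·16) + (13·15 − (-15)·1)| = 532, so the area is 266.
The number of boundary lattice points is Σ gcd(|Δx|,|Δy|) = gcd(36,1) + gcd(8,15) + gcd(28,14) = 1+1+14 = 16.
By Pick's theorem A = I + B/2 − 1, so I = 266 − 16/2 + 1 = 259.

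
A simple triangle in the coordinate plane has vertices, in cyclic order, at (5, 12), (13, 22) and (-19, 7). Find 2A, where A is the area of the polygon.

200

The shoelace formula gives twice the area as |[5·22 − 13·12] + [13·7 − (-19)·22] + [(-19)·12 − 5·7]| = 200, so the area is 100.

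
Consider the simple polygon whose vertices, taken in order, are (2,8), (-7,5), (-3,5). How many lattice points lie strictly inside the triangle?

3

The shoelace formula gives twice the area as |(2·5 − (-7)·8) + ((-7)·5 − (-3)·5) + ((-3)·8 − 2·5)| = 12, so the area is 6.
Along each edge there are gcd(|Δx|,|Δy|)+1 lattice points, so counting each shared vertex once the boundary has gcd(9,3) + gcd(4,0) + gcd(5,3) = 3+4+1 = 8.
By Pick's theorem A = I + B/2 − 1, so I = 6 − 8/2 + 1 = 3.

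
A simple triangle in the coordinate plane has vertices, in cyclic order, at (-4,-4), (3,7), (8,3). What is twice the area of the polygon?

83

By the shoelace formula, twice the signed area is |[(-4)·7 − 3·(-4)] + [3·3 − 8·7] + [8·(-4) − (-4)·3]| = 83, so the area is 41.5.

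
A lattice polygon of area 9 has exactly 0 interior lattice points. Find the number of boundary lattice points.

20

Pick's theorem gives A = I + B/2 − 1, so B = 2(A − I + 1) = 2(9 − 0 + 1) = 20.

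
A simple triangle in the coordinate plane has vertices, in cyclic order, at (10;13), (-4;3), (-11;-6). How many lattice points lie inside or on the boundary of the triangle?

Using the shoelace formula, 2A = |(10·3 − (-4)·13) + ((-4)·(-6) − (-11)·3) + ((-11)·13 − 10·(-6))| = 56, so the area is 28.
Along each edge there are gcd(|Δx|,|Δy|)+1 lattice points, so counting each shared vertex once the boundary has gcd(14,10) + gcd(7,9) + gcd(21,19) = 2+1+1 = 4.
Pick's theorem gives I = A − B/2 + 1 = 28 − 4/2 + 1 = 27, so the closed region contains I + B = 27 + 4 = 31 lattice points.

31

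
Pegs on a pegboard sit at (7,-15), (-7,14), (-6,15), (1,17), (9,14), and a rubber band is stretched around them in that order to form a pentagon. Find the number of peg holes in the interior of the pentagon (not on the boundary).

257

Using the shoelace formula, 2A = |(7·14 − (-7)·(-15)) + ((-7)·15 − (-6)·14) + ((-6)·17 − 1·15) + (1·14 − 9·17) + (9·(-15) − 7·14)| = 517, so the area is 258.5.
Along each edge there are gcd(|Δx|,|Δy|)+1 lattice points, so counting each shared vertex once the boundary has gcd(14,29) + gcd(1,1) + gcd(7,2) + gcd(8,3) + gcd(2,29) = 1+1+1+1+1 = 5.
By Pick's theorem A = I + B/2 − 1, so I = 258.5 − 5/2 + 1 = 257.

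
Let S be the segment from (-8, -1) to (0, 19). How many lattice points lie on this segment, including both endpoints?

The number of lattice points on a segment between lattice points is gcd(|Δx|,|Δy|) + 1 = gcd(8,20) + 1 = 4 + 1 = 5.

5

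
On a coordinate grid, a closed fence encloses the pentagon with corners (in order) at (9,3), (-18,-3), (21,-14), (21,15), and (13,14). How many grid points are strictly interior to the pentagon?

465

The shoelace formula gives twice the area as |(9·(-3) − (-18)·3) + ((-18)·(-14) − 21·(-3)) + (21·15 − 21·(-14)) + (21·14 − 13·15) + (13·3 − 9·14)| = 963, so the area is 963/2.
The number of boundary lattice points is Σ gcd(|Δx|,|Δy|) = gcd(27,6) + gcd(39,11) + gcd(0,29) + gcd(8,1) + gcd(4,11) = 3+1+29+1+1 = 35.
By Pick's theorem A = I + B/2 − 1, so I = 963/2 − 35/2 + 1 = 465.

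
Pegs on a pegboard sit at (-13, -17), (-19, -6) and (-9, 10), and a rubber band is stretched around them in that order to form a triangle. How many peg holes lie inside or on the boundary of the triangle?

Using the shoelace formula, 2A = |[(-13)·(-6) − (-19)·(-17)] + [(-19)·10 − (-9)·(-6)] + [(-9)·(-17) − (-13)·10]| = 206, so the area is 103.
Summing gcd(|Δx|,|Δy|) over the edges gives the boundary count: gcd(6,11) + gcd(10,16) + gcd(4,27) = 1+2+1 = 4.
Pick's theorem gives I = A − B/2 + 1 = 103 − 4/2 + 1 = 102, so the closed region contains I + B = 102 + 4 = 106 lattice points.

106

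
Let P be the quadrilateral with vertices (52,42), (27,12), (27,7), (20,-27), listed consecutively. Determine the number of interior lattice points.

360

Using the shoelace formula, 2A = |[52·12 − 27·42] + [27·7 − 27·12] + [27·(-27) − 20·7] + [20·42 − 52·(-27)]| = 730, so the area is 365.
Along each edge there are gcd(|Δx|,|Δy|)+1 lattice points, so counting each shared vertex once the boundary has gcd(25,30) + gcd(0,5) + gcd(7,34) + gcd(32,69) = 5+5+1+1 = 12.
By Pick's theorem A = I + B/2 − 1, so I = 365 − 12/2 + 1 = 360.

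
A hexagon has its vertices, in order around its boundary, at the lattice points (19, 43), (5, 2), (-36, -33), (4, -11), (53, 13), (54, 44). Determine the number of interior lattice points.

2002

The shoelace formula gives twice the area as |[19·2 − 5·43] + [5·(-33) − (-36)·2] + [(-36)·(-11) − 4·(-33)] + [4·13 − 53·(-11)] + [53·44 − 54·13] + [54·43 − 19·44]| = 4009, so the area is 4009/2.
Along each edge there are gcd(|Δx|,|Δy|)+1 lattice points, so counting each shared vertex once the boundary has gcd(14,41) + gcd(41,35) + gcd(40,22) + gcd(49,24) + gcd(1,31) + gcd(35,1) = 1+1+2+1+1+1 = 7.
Pick's theorem gives I = A − B/2 + 1 = 4009/2 − 7/2 + 1 = 2002.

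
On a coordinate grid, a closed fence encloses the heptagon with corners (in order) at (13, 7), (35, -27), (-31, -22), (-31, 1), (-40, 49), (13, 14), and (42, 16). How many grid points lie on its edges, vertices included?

32

Along each edge there are gcd(|Δx|,|Δy|)+1 lattice points, so counting each shared vertex once the boundary has gcd(22,34) + gcd(66,5) + gcd(0,23) + gcd(9,48) + gcd(53,35) + gcd(29,2) + gcd(29,9) = 2+1+23+3+1+1+1 = 32.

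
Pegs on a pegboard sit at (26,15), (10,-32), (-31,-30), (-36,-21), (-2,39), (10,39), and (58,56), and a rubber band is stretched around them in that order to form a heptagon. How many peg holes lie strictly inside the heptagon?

3444

The shoelace formula gives twice the area as |[26·(-32) − 10·15] + [10·(-30) − (-31)·(-32)] + [(-31)·(-21) − (-36)·(-30)] + [(-36)·39 − (-2)·(-21)] + [(-2)·39 − 10·39] + [10·56 − 58·39] + [58·15 − 26·56]| = 6905, so the area is 6905/2.
Along each edge there are gcd(|Δx|,|Δy|)+1 lattice points, so counting each shared vertex once the boundary has gcd(16,47) + gcd(41,2) + gcd(5,9) + gcd(34,60) + gcd(12,0) + gcd(48,17) + gcd(32,41) = 1+1+1+2+12+1+1 = 19.
By Pick's theorem A = I + B/2 − 1, so I = 6905/2 − 19/2 + 1 = 3444.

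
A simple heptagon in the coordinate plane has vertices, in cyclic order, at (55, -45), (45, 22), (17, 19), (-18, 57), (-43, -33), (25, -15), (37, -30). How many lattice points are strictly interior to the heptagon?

4659

By the shoelace formula, twice the signed area is |(55·22 − 45·(-45)) + (45·19 − 17·22) + (17·57 − (-18)·19) + ((-18)·(-33) − (-43)·57) + ((-43)·(-15) − 25·(-33)) + (25·(-30) − 37·(-15)) + (37·(-45) − 55·(-30))| = 9332, so the area is 4666.
The number of boundary lattice points is Σ gcd(|Δx|,|Δy|) = gcd(10,67) + gcd(28,3) + gcd(35,38) + gcd(25,90) + gcd(68,18) + gcd(12,15) + gcd(18,15) = 1+1+1+5+2+3+3 = 16.
Pick's theorem gives I = A − B/2 + 1 = 4666 − 16/2 + 1 = 4659.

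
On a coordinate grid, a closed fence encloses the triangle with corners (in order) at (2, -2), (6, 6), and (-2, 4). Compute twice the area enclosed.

By the shoelace formula, twice the signed area is |[2·6 − 6·(-2)] + [6·4 − (-2)·6] + [(-2)·(-2) − 2·4]| = 56, so the area is 28.

56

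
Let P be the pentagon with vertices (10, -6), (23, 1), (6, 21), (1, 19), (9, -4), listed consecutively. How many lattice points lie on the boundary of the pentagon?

Summing gcd(|Δx|,|Δy|) over the edges gives the boundary count: gcd(13,7) + gcd(17,20) + gcd(5,2) + gcd(8,23) + gcd(1,2) = 1+1+1+1+1 = 5.

5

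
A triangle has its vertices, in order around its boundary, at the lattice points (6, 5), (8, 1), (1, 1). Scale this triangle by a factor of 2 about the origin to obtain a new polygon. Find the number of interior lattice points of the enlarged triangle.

Using the shoelace formula, 2A = |[6·1 − 8·5] + [8·1 − 1·1] + [1·5 − 6·1]| = 28, so the area is 14.
Along each edge there are gcd(|Δx|,|Δy|)+1 lattice points, so counting each shared vertex once the boundary has gcd(2,4) + gcd(7,0) + gcd(5,4) = 2+7+1 = 10.
Scaling by 2 multiplies the area by 2² = 4 (so the new area is 56) and multiplies the boundary lattice-point count by 2, giving 20.
By Pick's theorem, the interior count of the dilated polygon is 56 − 20/2 + 1 = 47.

47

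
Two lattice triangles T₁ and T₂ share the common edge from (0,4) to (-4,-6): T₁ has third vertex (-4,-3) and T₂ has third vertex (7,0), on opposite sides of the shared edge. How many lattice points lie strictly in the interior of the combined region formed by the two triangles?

The union is the simple quadrilateral with vertices (0,4), (-4,-3), (-4,-6), (7,0) in order.
The shoelace formula gives twice the area as |(0·(-3) − (-4)·4) + ((-4)·(-6) − (-4)·(-3)) + ((-4)·0 − 7·(-6)) + (7·4 − 0·0)| = 98, so the area is 49.
Along each edge there are gcd(|Δx|,|Δy|)+1 lattice points, so counting each shared vertex once the boundary has gcd(4,7) + gcd(0,3) + gcd(11,6) + gcd(7,4) = 1+3+1+1 = 6.
By Pick's theorem I = A − B/2 + 1 = 49 − 6/2 + 1 = 47.

47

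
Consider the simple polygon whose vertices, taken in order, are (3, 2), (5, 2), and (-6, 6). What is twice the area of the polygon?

8

The shoelace formula gives twice the area as |(3·2 − 5·2) + (5·6 − (-6)·2) + ((-6)·2 − 3·6)| = 8, so the area is 4.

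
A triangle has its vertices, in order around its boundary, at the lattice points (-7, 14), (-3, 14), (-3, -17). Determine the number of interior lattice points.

45

Using the shoelace formula, 2A = |((-7)·14 − (-3)·14) + ((-3)·(-17) − (-3)·14) + ((-3)·14 − (-7)·(-17))| = 124, so the area is 62.
Summing gcd(|Δx|,|Δy|) over the edges gives the boundary count: gcd(4,0) + gcd(0,31) + gcd(4,31) = 4+31+1 = 36.
By Pick's theorem A = I + B/2 − 1, so I = 62 − 36/2 + 1 = 45.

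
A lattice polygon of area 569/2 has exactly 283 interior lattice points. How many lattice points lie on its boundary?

Pick's theorem gives A = I + B/2 − 1, so B = 2(A − I + 1) = 2(569/2 − 283 + 1) = 5.

5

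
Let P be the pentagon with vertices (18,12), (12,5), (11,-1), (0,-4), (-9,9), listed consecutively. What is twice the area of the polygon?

471

Using the shoelace formula, 2A = |[18·5 − 12·12] + [12·(-1) − 11·5] + [11·(-4) − 0·(-1)] + [0·9 − (-9)·(-4)] + [(-9)·12 − 18·9]| = 471, so the area is 235.5.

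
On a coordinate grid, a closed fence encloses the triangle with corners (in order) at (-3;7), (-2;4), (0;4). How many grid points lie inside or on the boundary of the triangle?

Using the shoelace formula, 2A = |[(-3)·4 − (-2)·7] + [(-2)·4 − 0·4] + [0·7 − (-3)·4]| = 6, so the area is 3.
Summing gcd(|Δx|,|Δy|) over the edges gives the boundary count: gcd(1,3) + gcd(2,0) + gcd(3,3) = 1+2+3 = 6.
Pick's theorem gives I = A − B/2 + 1 = 3 − 6/2 + 1 = 1, so the closed region contains I + B = 1 + 6 = 7 lattice points.

7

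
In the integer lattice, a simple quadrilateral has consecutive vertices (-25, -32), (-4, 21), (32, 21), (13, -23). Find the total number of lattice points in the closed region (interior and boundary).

Using the shoelace formula, 2A = |[(-25)·21 − (-4)·(-32)] + [(-4)·21 − 32·21] + [32·(-23) − 13·21] + [13·(-32) − (-25)·(-23)]| = 3409, so the area is 1704.5.
Along each edge there are gcd(|Δx|,|Δy|)+1 lattice points, so counting each shared vertex once the boundary has gcd(21,53) + gcd(36,0) + gcd(19,44) + gcd(38,9) = 1+36+1+1 = 39.
Pick's theorem gives I = A − B/2 + 1 = 1704.5 − 39/2 + 1 = 1686, so the closed region contains I + B = 1686 + 39 = 1725 lattice points.

1725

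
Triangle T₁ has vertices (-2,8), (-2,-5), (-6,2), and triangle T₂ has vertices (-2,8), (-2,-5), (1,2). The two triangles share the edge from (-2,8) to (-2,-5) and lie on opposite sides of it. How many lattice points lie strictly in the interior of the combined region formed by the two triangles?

The union is the simple quadrilateral with vertices (-2,8), (-6,2), (-2,-5), (1,2) in order.
The shoelace formula gives twice the area as |((-2)·2 − (-6)·8) + ((-6)·(-5) − (-2)·2) + ((-2)·2 − 1·(-5)) + (1·8 − (-2)·2)| = 91, so the area is 91/2.
Along each edge there are gcd(|Δx|,|Δy|)+1 lattice points, so counting each shared vertex once the boundary has gcd(4,6) + gcd(4,7) + gcd(3,7) + gcd(3,6) = 2+1+1+3 = 7.
By Pick's theorem I = A − B/2 + 1 = 91/2 − 7/2 + 1 = 43.

43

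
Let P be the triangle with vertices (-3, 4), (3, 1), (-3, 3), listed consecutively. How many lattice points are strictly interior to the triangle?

1

Using the shoelace formula, 2A = |((-3)·1 − 3·4) + (3·3 − (-3)·1) + ((-3)·4 − (-3)·3)| = 6, so the area is 3.
Along each edge there are gcd(|Δx|,|Δy|)+1 lattice points, so counting each shared vertex once the boundary has gcd(6,3) + gcd(6,2) + gcd(0,1) = 3+2+1 = 6.
Pick's theorem gives I = A − B/2 + 1 = 3 − 6/2 + 1 = 1.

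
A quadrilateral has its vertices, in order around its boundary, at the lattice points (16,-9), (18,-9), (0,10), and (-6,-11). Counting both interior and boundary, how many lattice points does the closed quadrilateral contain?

By the shoelace formula, twice the signed area is |(16·(-9) − 18·(-9)) + (18·10 − 0·(-9)) + (0·(-11) − (-6)·10) + ((-6)·(-9) − 16·(-11))| = 488, so the area is 244.
Summing gcd(|Δx|,|Δy|) over the edges gives the boundary count: gcd(2,0) + gcd(18,19) + gcd(6,21) + gcd(22,2) = 2+1+3+2 = 8.
Pick's theorem gives I = A − B/2 + 1 = 244 − 8/2 + 1 = 241, so the closed region contains I + B = 241 + 8 = 249 lattice points.

249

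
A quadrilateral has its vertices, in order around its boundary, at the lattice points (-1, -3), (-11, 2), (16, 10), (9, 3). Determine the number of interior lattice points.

By the shoelace formula, twice the signed area is |[(-1)·2 − (-11)·(-3)] + [(-11)·10 − 16·2] + [16·3 − 9·10] + [9·(-3) − (-1)·3]| = 243, so the area is 243/2.
The number of boundary lattice points is Σ gcd(|Δx|,|Δy|) = gcd(10,5) + gcd(27,8) + gcd(7,7) + gcd(10,6) = 5+1+7+2 = 15.
Pick's theorem gives I = A − B/2 + 1 = 243/2 − 15/2 + 1 = 115.

115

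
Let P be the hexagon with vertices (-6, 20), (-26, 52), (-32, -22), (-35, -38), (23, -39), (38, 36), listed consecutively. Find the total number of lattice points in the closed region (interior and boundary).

4222

Using the shoelace formula, 2A = |[(-6)·52 − (-26)·20] + [(-26)·(-22) − (-32)·52] + [(-32)·(-38) − (-35)·(-22)] + [(-35)·(-39) − 23·(-38)] + [23·36 − 38·(-39)] + [38·20 − (-6)·36]| = 8415, so the area is 8415/2.
Along each edge there are gcd(|Δx|,|Δy|)+1 lattice points, so counting each shared vertex once the boundary has gcd(20,32) + gcd(6,74) + gcd(3,16) + gcd(58,1) + gcd(15,75) + gcd(44,16) = 4+2+1+1+15+4 = 27.
Pick's theorem gives I = A − B/2 + 1 = 8415/2 − 27/2 + 1 = 4195, so the closed region contains I + B = 4195 + 27 = 4222 lattice points.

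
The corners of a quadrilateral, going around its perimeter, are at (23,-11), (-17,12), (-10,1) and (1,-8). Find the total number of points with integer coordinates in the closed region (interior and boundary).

225

Using the shoelace formula, 2A = |(23·12 − (-17)·(-11)) + ((-17)·1 − (-10)·12) + ((-10)·(-8) − 1·1) + (1·(-11) − 23·(-8))| = 444, so the area is 222.
The number of boundary lattice points is Σ gcd(|Δx|,|Δy|) = gcd(40,23) + gcd(7,11) + gcd(11,9) + gcd(22,3) = 1+1+1+1 = 4.
Pick's theorem gives I = A − B/2 + 1 = 222 − 4/2 + 1 = 221, so the closed region contains I + B = 221 + 4 = 225 lattice points.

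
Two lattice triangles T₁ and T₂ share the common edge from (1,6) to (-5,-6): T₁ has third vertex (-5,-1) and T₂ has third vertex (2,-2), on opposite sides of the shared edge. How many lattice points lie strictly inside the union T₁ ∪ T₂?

The union is the simple quadrilateral with vertices (1,6), (-5,-1), (-5,-6), (2,-2) in order.
The shoelace formula gives twice the area as |[1·(-1) − (-5)·6] + [(-5)·(-6) − (-5)·(-1)] + [(-5)·(-2) − 2·(-6)] + [2·6 − 1·(-2)]| = 90, so the area is 45.
The number of boundary lattice points is Σ gcd(|Δx|,|Δy|) = gcd(6,7) + gcd(0,5) + gcd(7,4) + gcd(1,8) = 1+5+1+1 = 8.
By Pick's theorem I = A − B/2 + 1 = 45 − 8/2 + 1 = 42.

42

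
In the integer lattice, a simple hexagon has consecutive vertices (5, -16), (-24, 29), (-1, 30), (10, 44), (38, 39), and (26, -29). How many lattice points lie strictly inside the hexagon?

By the shoelace formula, twice the signed area is |[5·29 − (-24)·(-16)] + [(-24)·30 − (-1)·29] + [(-1)·44 − 10·30] + [10·39 − 38·44] + [38·(-29) − 26·39] + [26·(-16) − 5·(-29)]| = 4943, so the area is 2471.5.
Along each edge there are gcd(|Δx|,|Δy|)+1 lattice points, so counting each shared vertex once the boundary has gcd(29,45) + gcd(23,1) + gcd(11,14) + gcd(28,5) + gcd(12,68) + gcd(21,13) = 1+1+1+1+4+1 = 9.
By Pick's theorem A = I + B/2 − 1, so I = 2471.5 − 9/2 + 1 = 2468.

2468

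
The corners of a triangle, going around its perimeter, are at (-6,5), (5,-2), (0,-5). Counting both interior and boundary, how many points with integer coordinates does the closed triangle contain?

37

The shoelace formula gives twice the area as |[(-6)·(-2) − 5·5] + [5·(-5) − 0·(-2)] + [0·5 − (-6)·(-5)]| = 68, so the area is 34.
Along each edge there are gcd(|Δx|,|Δy|)+1 lattice points, so counting each shared vertex once the boundary has gcd(11,7) + gcd(5,3) + gcd(6,10) = 1+1+2 = 4.
Pick's theorem gives I = A − B/2 + 1 = 34 − 4/2 + 1 = 33, so the closed region contains I + B = 33 + 4 = 37 lattice points.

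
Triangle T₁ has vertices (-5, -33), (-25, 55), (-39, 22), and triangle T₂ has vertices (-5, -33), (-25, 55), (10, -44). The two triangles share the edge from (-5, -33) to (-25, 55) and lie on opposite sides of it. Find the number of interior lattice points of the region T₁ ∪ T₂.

The union is the simple quadrilateral with vertices (-5, -33), (-39, 22), (-25, 55), (10, -44) in order.
Using the shoelace formula, 2A = |((-5)·22 − (-39)·(-33)) + ((-39)·55 − (-25)·22) + ((-25)·(-44) − 10·55) + (10·(-33) − (-5)·(-44))| = 2992, so the area is 1496.
The number of boundary lattice points is Σ gcd(|Δx|,|Δy|) = gcd(34,55) + gcd(14,33) + gcd(35,99) + gcd(15,11) = 1+1+1+1 = 4.
By Pick's theorem I = A − B/2 + 1 = 1496 − 4/2 + 1 = 1495.

1495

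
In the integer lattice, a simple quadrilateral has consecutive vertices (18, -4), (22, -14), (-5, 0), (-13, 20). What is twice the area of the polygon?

642

The shoelace formula gives twice the area as |[18·(-14) − 22·(-4)] + [22·0 − (-5)·(-14)] + [(-5)·20 − (-13)·0] + [(-13)·(-4) − 18·20]| = 642, so the area is 321.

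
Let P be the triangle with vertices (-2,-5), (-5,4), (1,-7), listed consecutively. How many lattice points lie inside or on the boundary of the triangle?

14

By the shoelace formula, twice the signed area is |[(-2)·4 − (-5)·(-5)] + [(-5)·(-7) − 1·4] + [1·(-5) − (-2)·(-7)]| = 21, so the area is 10.5.
Summing gcd(|Δx|,|Δy|) over the edges gives the boundary count: gcd(3,9) + gcd(6,11) + gcd(3,2) = 3+1+1 = 5.
Pick's theorem gives I = A − B/2 + 1 = 10.5 − 5/2 + 1 = 9, so the closed region contains I + B = 9 + 5 = 14 lattice points.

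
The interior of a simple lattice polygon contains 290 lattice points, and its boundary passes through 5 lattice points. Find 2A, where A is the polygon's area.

By Pick's theorem, A = I + B/2 − 1 = 290 + 5/2 − 1 = 583/2.
Hence 2A = 583.

583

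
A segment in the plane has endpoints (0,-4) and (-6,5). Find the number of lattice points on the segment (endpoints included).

4

The number of lattice points on a segment between lattice points is gcd(|Δx|,|Δy|) + 1 = gcd(6,9) + 1 = 3 + 1 = 4.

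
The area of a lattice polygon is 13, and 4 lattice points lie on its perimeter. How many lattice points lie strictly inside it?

From Pick's theorem, I = A − B/2 + 1 = 13 − 4/2 + 1 = 12.

12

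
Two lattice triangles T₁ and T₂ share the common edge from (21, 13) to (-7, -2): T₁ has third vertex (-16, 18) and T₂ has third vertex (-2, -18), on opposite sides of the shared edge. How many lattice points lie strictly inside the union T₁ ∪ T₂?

608

The union is the simple quadrilateral with vertices (21, 13), (-16, 18), (-7, -2), (-2, -18) in order.
The shoelace formula gives twice the area as |(21·18 − (-16)·13) + ((-16)·(-2) − (-7)·18) + ((-7)·(-18) − (-2)·(-2)) + ((-2)·13 − 21·(-18))| = 1218, so the area is 609.
Summing gcd(|Δx|,|Δy|) over the edges gives the boundary count: gcd(37,5) + gcd(9,20) + gcd(5,16) + gcd(23,31) = 1+1+1+1 = 4.
By Pick's theorem I = A − B/2 + 1 = 609 − 4/2 + 1 = 608.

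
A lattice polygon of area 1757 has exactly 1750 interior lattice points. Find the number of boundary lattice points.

16

Pick's theorem gives A = I + B/2 − 1, so B = 2(A − I + 1) = 2(1757 − 1750 + 1) = 16.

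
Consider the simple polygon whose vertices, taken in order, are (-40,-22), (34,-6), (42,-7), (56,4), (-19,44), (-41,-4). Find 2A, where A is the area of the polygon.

6724

The shoelace formula gives twice the area as |((-40)·(-6) − 34·(-22)) + (34·(-7) − 42·(-6)) + (42·4 − 56·(-7)) + (56·44 − (-19)·4) + ((-19)·(-4) − (-41)·44) + ((-41)·(-22) − (-40)·(-4))| = 6724, so the area is 3362.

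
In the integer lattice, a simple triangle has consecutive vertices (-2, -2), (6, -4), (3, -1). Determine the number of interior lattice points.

7

By the shoelace formula, twice the signed area is |[(-2)·(-4) − 6·(-2)] + [6·(-1) − 3·(-4)] + [3·(-2) − (-2)·(-1)]| = 18, so the area is 9.
The number of boundary lattice points is Σ gcd(|Δx|,|Δy|) = gcd(8,2) + gcd(3,3) + gcd(5,1) = 2+3+1 = 6.
By Pick's theorem A = I + B/2 − 1, so I = 9 − 6/2 + 1 = 7.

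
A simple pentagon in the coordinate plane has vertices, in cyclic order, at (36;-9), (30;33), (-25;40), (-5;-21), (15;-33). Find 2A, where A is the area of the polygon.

5741

The shoelace formula gives twice the area as |[36·33 − 30·(-9)] + [30·40 − (-25)·33] + [(-25)·(-21) − (-5)·40] + [(-5)·(-33) − 15·(-21)] + [15·(-9) − 36·(-33)]| = 5741, so the area is 2870.5.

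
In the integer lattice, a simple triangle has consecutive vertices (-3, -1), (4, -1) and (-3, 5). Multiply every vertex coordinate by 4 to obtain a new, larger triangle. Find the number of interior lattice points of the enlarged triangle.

309

The shoelace formula gives twice the area as |[(-3)·(-1) − 4·(-1)] + [4·5 − (-3)·(-1)] + [(-3)·(-1) − (-3)·5]| = 42, so the area is 21.
The number of boundary lattice points is Σ gcd(|Δx|,|Δy|) = gcd(7,0) + gcd(7,6) + gcd(0,6) = 7+1+6 = 14.
Scaling by 4 multiplies the area by 4² = 16 (so the new area is 336) and multiplies the boundary lattice-point count by 4, giving 56.
By Pick's theorem, the interior count of the dilated polygon is 336 − 56/2 + 1 = 309.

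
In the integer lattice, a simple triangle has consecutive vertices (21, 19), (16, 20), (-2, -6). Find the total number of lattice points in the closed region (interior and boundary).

77

The shoelace formula gives twice the area as |(21·20 − 16·19) + (16·(-6) − (-2)·20) + ((-2)·19 − 21·(-6))| = 148, so the area is 74.
Along each edge there are gcd(|Δx|,|Δy|)+1 lattice points, so counting each shared vertex once the boundary has gcd(5,1) + gcd(18,26) + gcd(23,25) = 1+2+1 = 4.
Pick's theorem gives I = A − B/2 + 1 = 74 − 4/2 + 1 = 73, so the closed region contains I + B = 73 + 4 = 77 lattice points.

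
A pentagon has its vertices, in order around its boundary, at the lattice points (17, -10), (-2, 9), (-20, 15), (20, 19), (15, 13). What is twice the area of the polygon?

793

Using the shoelace formula, 2A = |(17·9 − (-2)·(-10)) + ((-2)·15 − (-20)·9) + ((-20)·19 − 20·15) + (20·13 − 15·19) + (15·(-10) − 17·13)| = 793, so the area is 396.5.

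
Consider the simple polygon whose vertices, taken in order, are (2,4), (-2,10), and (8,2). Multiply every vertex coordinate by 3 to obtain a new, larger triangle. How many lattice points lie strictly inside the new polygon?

By the shoelace formula, twice the signed area is |(2·10 − (-2)·4) + ((-2)·2 − 8·10) + (8·4 − 2·2)| = 28, so the area is 14.
Summing gcd(|Δx|,|Δy|) over the edges gives the boundary count: gcd(4,6) + gcd(10,8) + gcd(6,2) = 2+2+2 = 6.
Scaling by 3 multiplies the area by 3² = 9 (so the new area is 126) and multiplies the boundary lattice-point count by 3, giving 18.
By Pick's theorem, the interior count of the dilated polygon is 126 − 18/2 + 1 = 118.

118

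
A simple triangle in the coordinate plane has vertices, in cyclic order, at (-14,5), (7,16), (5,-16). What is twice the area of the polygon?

By the shoelace formula, twice the signed area is |[(-14)·16 − 7·5] + [7·(-16) − 5·16] + [5·5 − (-14)·(-16)]| = 650, so the area is 325.

650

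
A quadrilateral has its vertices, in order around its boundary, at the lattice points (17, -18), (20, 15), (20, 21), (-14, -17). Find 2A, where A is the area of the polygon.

Using the shoelace formula, 2A = |[17·15 − 20·(-18)] + [20·21 − 20·15] + [20·(-17) − (-14)·21] + [(-14)·(-18) − 17·(-17)]| = 1230, so the area is 615.

1230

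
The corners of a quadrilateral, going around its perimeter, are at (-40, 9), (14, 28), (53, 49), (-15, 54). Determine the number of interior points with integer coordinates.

1785

The shoelace formula gives twice the area as |((-40)·28 − 14·9) + (14·49 − 53·28) + (53·54 − (-15)·49) + ((-15)·9 − (-40)·54)| = 3578, so the area is 1789.
Summing gcd(|Δx|,|Δy|) over the edges gives the boundary count: gcd(54,19) + gcd(39,21) + gcd(68,5) + gcd(25,45) = 1+3+1+5 = 10.
Pick's theorem gives I = A − B/2 + 1 = 1789 − 10/2 + 1 = 1785.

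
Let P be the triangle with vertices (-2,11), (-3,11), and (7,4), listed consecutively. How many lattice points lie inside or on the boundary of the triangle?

The shoelace formula gives twice the area as |((-2)·11 − (-3)·11) + ((-3)·4 − 7·11) + (7·11 − (-2)·4)| = 7, so the area is 3.5.
Along each edge there are gcd(|Δx|,|Δy|)+1 lattice points, so counting each shared vertex once the boundary has gcd(1,0) + gcd(10,7) + gcd(9,7) = 1+1+1 = 3.
Pick's theorem gives I = A − B/2 + 1 = 3.5 − 3/2 + 1 = 3, so the closed region contains I + B = 3 + 3 = 6 lattice points.

6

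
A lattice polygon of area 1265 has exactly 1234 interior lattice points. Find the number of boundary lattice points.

Pick's theorem gives A = I + B/2 − 1, so B = 2(A − I + 1) = 2(1265 − 1234 + 1) = 64.

64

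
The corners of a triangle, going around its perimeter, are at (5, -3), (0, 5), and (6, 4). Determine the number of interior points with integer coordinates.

21

Using the shoelace formula, 2A = |[5·5 − 0·(-3)] + [0·4 − 6·5] + [6·(-3) − 5·4]| = 43, so the area is 21.5.
Along each edge there are gcd(|Δx|,|Δy|)+1 lattice points, so counting each shared vertex once the boundary has gcd(5,8) + gcd(6,1) + gcd(1,7) = 1+1+1 = 3.
By Pick's theorem A = I + B/2 − 1, so I = 21.5 − 3/2 + 1 = 21.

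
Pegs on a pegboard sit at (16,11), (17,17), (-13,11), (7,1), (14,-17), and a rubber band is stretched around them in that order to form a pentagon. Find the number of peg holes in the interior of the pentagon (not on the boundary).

The shoelace formula gives twice the area as |(16·17 − 17·11) + (17·11 − (-13)·17) + ((-13)·1 − 7·11) + (7·(-17) − 14·1) + (14·11 − 16·(-17))| = 696, so the area is 348.
Summing gcd(|Δx|,|Δy|) over the edges gives the boundary count: gcd(1,6) + gcd(30,6) + gcd(20,10) + gcd(7,18) + gcd(2,28) = 1+6+10+1+2 = 20.
By Pick's theorem A = I + B/2 − 1, so I = 348 − 20/2 + 1 = 339.

339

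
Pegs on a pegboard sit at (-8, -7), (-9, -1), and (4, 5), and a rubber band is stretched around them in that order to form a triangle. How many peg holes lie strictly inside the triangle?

36

The shoelace formula gives twice the area as |[(-8)·(-1) − (-9)·(-7)] + [(-9)·5 − 4·(-1)] + [4·(-7) − (-8)·5]| = 84, so the area is 42.
Summing gcd(|Δx|,|Δy|) over the edges gives the boundary count: gcd(1,6) + gcd(13,6) + gcd(12,12) = 1+1+12 = 14.
By Pick's theorem A = I + B/2 − 1, so I = 42 − 14/2 + 1 = 36.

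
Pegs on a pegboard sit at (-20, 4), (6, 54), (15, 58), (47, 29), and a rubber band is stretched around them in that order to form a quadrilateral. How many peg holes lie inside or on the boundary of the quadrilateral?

1548

The shoelace formula gives twice the area as |((-20)·54 − 6·4) + (6·58 − 15·54) + (15·29 − 47·58) + (47·4 − (-20)·29)| = 3089, so the area is 1544.5.
Along each edge there are gcd(|Δx|,|Δy|)+1 lattice points, so counting each shared vertex once the boundary has gcd(26,50) + gcd(9,4) + gcd(32,29) + gcd(67,25) = 2+1+1+1 = 5.
Pick's theorem gives I = A − B/2 + 1 = 1544.5 − 5/2 + 1 = 1543, so the closed region contains I + B = 1543 + 5 = 1548 lattice points.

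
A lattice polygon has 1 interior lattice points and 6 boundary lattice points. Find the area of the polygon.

3

Pick's theorem states A = I + B/2 − 1, so A = 1 + 6/2 − 1 = 3.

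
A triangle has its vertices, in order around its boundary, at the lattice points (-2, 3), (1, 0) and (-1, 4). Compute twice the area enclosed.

6

By the shoelace formula, twice the signed area is |((-2)·0 − 1·3) + (1·4 − (-1)·0) + ((-1)·3 − (-2)·4)| = 6, so the area is 3.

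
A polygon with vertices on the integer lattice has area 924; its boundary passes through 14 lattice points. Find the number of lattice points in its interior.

From Pick's theorem, I = A − B/2 + 1 = 924 − 14/2 + 1 = 918.

918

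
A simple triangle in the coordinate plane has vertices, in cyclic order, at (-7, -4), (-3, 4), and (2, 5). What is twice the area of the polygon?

Using the shoelace formula, 2A = |((-7)·4 − (-3)·(-4)) + ((-3)·5 − 2·4) + (2·(-4) − (-7)·5)| = 36, so the area is 18.

36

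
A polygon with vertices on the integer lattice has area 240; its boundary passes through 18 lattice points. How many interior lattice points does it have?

232

Pick's theorem A = I + B/2 − 1 rearranges to I = A − B/2 + 1 = 240 − 18/2 + 1 = 232.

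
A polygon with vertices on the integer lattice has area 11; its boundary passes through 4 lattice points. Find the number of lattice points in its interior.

10

Pick's theorem A = I + B/2 − 1 rearranges to I = A − B/2 + 1 = 11 − 4/2 + 1 = 10.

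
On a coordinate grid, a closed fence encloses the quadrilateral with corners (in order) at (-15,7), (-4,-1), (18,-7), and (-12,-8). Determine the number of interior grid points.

169

By the shoelace formula, twice the signed area is |((-15)·(-1) − (-4)·7) + ((-4)·(-7) − 18·(-1)) + (18·(-8) − (-12)·(-7)) + ((-12)·7 − (-15)·(-8))| = 343, so the area is 171.5.
The number of boundary lattice points is Σ gcd(|Δx|,|Δy|) = gcd(11,8) + gcd(22,6) + gcd(30,1) + gcd(3,15) = 1+2+1+3 = 7.
Pick's theorem gives I = A − B/2 + 1 = 171.5 − 7/2 + 1 = 169.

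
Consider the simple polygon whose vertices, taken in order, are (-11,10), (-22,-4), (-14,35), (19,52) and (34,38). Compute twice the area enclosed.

Using the shoelace formula, 2A = |[(-11)·(-4) − (-22)·10] + [(-22)·35 − (-14)·(-4)] + [(-14)·52 − 19·35] + [19·38 − 34·52] + [34·10 − (-11)·38]| = 2243, so the area is 2243/2.

2243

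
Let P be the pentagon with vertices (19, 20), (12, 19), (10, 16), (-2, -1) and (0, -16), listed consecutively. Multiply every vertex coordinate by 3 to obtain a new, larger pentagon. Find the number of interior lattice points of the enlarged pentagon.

2158

By the shoelace formula, twice the signed area is |[19·19 − 12·20] + [12·16 − 10·19] + [10·(-1) − (-2)·16] + [(-2)·(-16) − 0·(-1)] + [0·20 − 19·(-16)]| = 481, so the area is 240.5.
Summing gcd(|Δx|,|Δy|) over the edges gives the boundary count: gcd(7,1) + gcd(2,3) + gcd(12,17) + gcd(2,15) + gcd(19,36) = 1+1+1+1+1 = 5.
Scaling by 3 multiplies the area by 3² = 9 (so the new area is 2164.5) and multiplies the boundary lattice-point count by 3, giving 15.
By Pick's theorem, the interior count of the dilated polygon is 2164.5 − 15/2 + 1 = 2158.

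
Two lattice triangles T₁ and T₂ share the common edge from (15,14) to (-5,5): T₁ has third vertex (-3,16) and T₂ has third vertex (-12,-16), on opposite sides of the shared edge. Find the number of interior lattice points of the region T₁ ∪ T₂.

The union is the simple quadrilateral with vertices (15,14), (-3,16), (-5,5), (-12,-16) in order.
Using the shoelace formula, 2A = |[15·16 − (-3)·14] + [(-3)·5 − (-5)·16] + [(-5)·(-16) − (-12)·5] + [(-12)·14 − 15·(-16)]| = 559, so the area is 279.5.
The number of boundary lattice points is Σ gcd(|Δx|,|Δy|) = gcd(18,2) + gcd(2,11) + gcd(7,21) + gcd(27,30) = 2+1+7+3 = 13.
By Pick's theorem I = A − B/2 + 1 = 279.5 − 13/2 + 1 = 274.

274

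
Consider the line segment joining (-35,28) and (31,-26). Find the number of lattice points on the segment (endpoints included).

7

The number of lattice points on a segment between lattice points is gcd(|Δx|,|Δy|) + 1 = gcd(66,54) + 1 = 6 + 1 = 7.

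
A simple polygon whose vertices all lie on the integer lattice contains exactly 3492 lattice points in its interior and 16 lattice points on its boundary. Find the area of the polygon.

3499

By Pick's theorem, A = I + B/2 − 1 = 3492 + 16/2 − 1 = 3499.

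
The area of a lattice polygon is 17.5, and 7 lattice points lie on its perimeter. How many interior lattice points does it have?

From Pick's theorem, I = A − B/2 + 1 = 17.5 − 7/2 + 1 = 15.

15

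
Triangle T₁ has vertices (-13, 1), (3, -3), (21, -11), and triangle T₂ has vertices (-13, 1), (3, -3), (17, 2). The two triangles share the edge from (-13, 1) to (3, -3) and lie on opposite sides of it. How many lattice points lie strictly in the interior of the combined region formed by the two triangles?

The union is the simple quadrilateral with vertices (-13, 1), (21, -11), (3, -3), (17, 2) in order.
By the shoelace formula, twice the signed area is |((-13)·(-11) − 21·1) + (21·(-3) − 3·(-11)) + (3·2 − 17·(-3)) + (17·1 − (-13)·2)| = 192, so the area is 96.
Along each edge there are gcd(|Δx|,|Δy|)+1 lattice points, so counting each shared vertex once the boundary has gcd(34,12) + gcd(18,8) + gcd(14,5) + gcd(30,1) = 2+2+1+1 = 6.
By Pick's theorem I = A − B/2 + 1 = 96 − 6/2 + 1 = 94.

94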